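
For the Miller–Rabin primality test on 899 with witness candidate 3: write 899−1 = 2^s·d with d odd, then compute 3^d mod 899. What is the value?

641

899 − 1 = 898 = 2^1 · 449, so d = 449.
3^1 ≡ 3 (mod 899)
3^2 ≡ 3^2 = 9 ≡ 9 (mod 899)
3^4 ≡ 9^2 = 81 ≡ 81 (mod 899)
3^8 ≡ 81^2 = 6561 ≡ 268 (mod 899)
3^16 ≡ 268^2 = 71824 ≡ 803 (mod 899)
3^32 ≡ 803^2 = 644809 ≡ 226 (mod 899)
3^64 ≡ 226^2 = 51076 ≡ 732 (mod 899)
3^128 ≡ 732^2 = 535824 ≡ 20 (mod 899)
3^256 ≡ 20^2 = 400 ≡ 400 (mod 899)
449 = 256 + 128 + 64 + 1 in binary powers of 2.
So 3^449 ≡ 400 · 20 · 732 · 3 ≡ 641 (mod 899).
Squaring chain: 641; never reaches −1, so base 3 is a Miller–Rabin witness that 899 is composite.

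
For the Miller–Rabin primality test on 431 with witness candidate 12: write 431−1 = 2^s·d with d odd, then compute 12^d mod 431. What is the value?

1

431 − 1 = 430 = 2^1 · 215, so d = 215.
12^1 ≡ 12 (mod 431)
12^2 ≡ 12^2 = 144 ≡ 144 (mod 431)
12^4 ≡ 144^2 = 20736 ≡ 48 (mod 431)
12^8 ≡ 48^2 = 2304 ≡ 149 (mod 431)
12^16 ≡ 149^2 = 22201 ≡ 220 (mod 431)
12^32 ≡ 220^2 = 48400 ≡ 128 (mod 431)
12^64 ≡ 128^2 = 16384 ≡ 6 (mod 431)
12^128 ≡ 6^2 = 36 ≡ 36 (mod 431)
215 = 128 + 64 + 16 + 4 + 2 + 1 in binary powers of 2.
So 12^215 ≡ 36 · 6 · 220 · 48 · 144 · 12 ≡ 1 (mod 431).
Since 12^d ≡ 1 (mod 431), base 12 does not prove 431 composite.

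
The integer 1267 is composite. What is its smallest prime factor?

7

1267 is odd.
Digit sum 16, not divisible by 3.
Ends in 7: not divisible by 5.
7: 1267 = 7·181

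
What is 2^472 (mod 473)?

2^1 ≡ 2 (mod 473)
2^2 ≡ 2^2 = 4 ≡ 4 (mod 473)
2^4 ≡ 4^2 = 16 ≡ 16 (mod 473)
2^8 ≡ 16^2 = 256 ≡ 256 (mod 473)
2^16 ≡ 256^2 = 65536 ≡ 262 (mod 473)
2^32 ≡ 262^2 = 68644 ≡ 59 (mod 473)
2^64 ≡ 59^2 = 3481 ≡ 170 (mod 473)
2^128 ≡ 170^2 = 28900 ≡ 47 (mod 473)
2^256 ≡ 47^2 = 2209 ≡ 317 (mod 473)
472 = 256 + 128 + 64 + 16 + 8 in binary powers of 2.
So 2^472 ≡ 317 · 47 · 170 · 262 · 256 ≡ 422 (mod 473).
Since 422 ≠ 1, base 2 is a Fermat witness: 473 is composite.

422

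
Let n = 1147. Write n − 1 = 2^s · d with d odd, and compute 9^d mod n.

1147 − 1 = 1146 = 2^1 · 573, so d = 573.
9^1 ≡ 9 (mod 1147)
9^2 ≡ 9^2 = 81 ≡ 81 (mod 1147)
9^4 ≡ 81^2 = 6561 ≡ 826 (mod 1147)
9^8 ≡ 826^2 = 682276 ≡ 958 (mod 1147)
9^16 ≡ 958^2 = 917764 ≡ 164 (mod 1147)
9^32 ≡ 164^2 = 26896 ≡ 515 (mod 1147)
9^64 ≡ 515^2 = 265225 ≡ 268 (mod 1147)
9^128 ≡ 268^2 = 71824 ≡ 710 (mod 1147)
9^256 ≡ 710^2 = 504100 ≡ 567 (mod 1147)
9^512 ≡ 567^2 = 321489 ≡ 329 (mod 1147)
573 = 512 + 32 + 16 + 8 + 4 + 1 in binary powers of 2.
So 9^573 ≡ 329 · 515 · 164 · 958 · 826 · 9 ≡ 47 (mod 1147).
Squaring chain: 47; never reaches −1, so base 9 is a Miller–Rabin witness that 1147 is composite.

47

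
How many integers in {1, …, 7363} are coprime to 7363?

7128

Factor: 7363 = 37 · 199.
φ(7363) = (37−1) · (199−1) = 36 · 198 = 7128.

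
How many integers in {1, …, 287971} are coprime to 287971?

Factor: 287971 = 37 · 43 · 181.
φ(287971) = (37−1) · (43−1) · (181−1) = 36 · 42 · 180 = 272160.

272160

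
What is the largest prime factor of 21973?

73

21973 = 7 · 3139
3139 = 43 · 73
73 is prime.
So 21973 = 7 · 43 · 73; the largest prime factor is 73.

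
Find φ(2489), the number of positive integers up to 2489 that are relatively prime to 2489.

2340

Factor: 2489 = 19 · 131.
φ(2489) = (19−1) · (131−1) = 18 · 130 = 2340.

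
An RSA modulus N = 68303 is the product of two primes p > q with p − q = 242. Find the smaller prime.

167

Since p = q + 242, we have 68303 = q(q + 242), so q² + 242q − 68303 = 0.
Discriminant: 242² + 4·68303 = 58564 + 273212 = 331776; √331776 = 576.
q = (−242 + 576)/2 = 167, and p = q + 242 = 409.
Check: 167 · 409 = 68303.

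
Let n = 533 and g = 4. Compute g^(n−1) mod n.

4^1 ≡ 4 (mod 533)
4^2 ≡ 4^2 = 16 ≡ 16 (mod 533)
4^4 ≡ 16^2 = 256 ≡ 256 (mod 533)
4^8 ≡ 256^2 = 65536 ≡ 510 (mod 533)
4^16 ≡ 510^2 = 260100 ≡ 529 (mod 533)
4^32 ≡ 529^2 = 279841 ≡ 16 (mod 533)
4^64 ≡ 16^2 = 256 ≡ 256 (mod 533)
4^128 ≡ 256^2 = 65536 ≡ 510 (mod 533)
4^256 ≡ 510^2 = 260100 ≡ 529 (mod 533)
4^512 ≡ 529^2 = 279841 ≡ 16 (mod 533)
532 = 512 + 16 + 4 in binary powers of 2.
So 4^532 ≡ 16 · 529 · 256 ≡ 139 (mod 533).
Since 139 ≠ 1, base 4 is a Fermat witness: 533 is composite.

139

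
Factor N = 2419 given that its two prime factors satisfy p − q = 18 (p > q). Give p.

Since p = q + 18, we have 2419 = q(q + 18), so q² + 18q − 2419 = 0.
Discriminant: 18² + 4·2419 = 324 + 9676 = 10000; √10000 = 100.
q = (−18 + 100)/2 = 41, and p = q + 18 = 59.
Check: 41 · 59 = 2419.

59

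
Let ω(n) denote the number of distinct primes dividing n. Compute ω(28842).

28842 = 2 · 14421
14421 = 3 · 4807
4807 = 11 · 437
437 = 19 · 23
28842 = 2 · 3 · 11 · 19 · 23, which has 5 distinct prime factors.

5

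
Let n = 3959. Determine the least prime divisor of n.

3959 is odd.
Digit sum 26, not divisible by 3.
Ends in 9: not divisible by 5.
7: 3959 = 7·565 + 4
11: 3959 = 11·359 + 10
13: 3959 = 13·304 + 7
17: 3959 = 17·232 + 15
19: 3959 = 19·208 + 7
23: 3959 = 23·172 + 3
29: 3959 = 29·136 + 15
31: 3959 = 31·127 + 22
37: 3959 = 37·107

37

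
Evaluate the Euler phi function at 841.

812

Factor: 841 = 29^2.
φ(841) = 29^1·(29−1) = 812.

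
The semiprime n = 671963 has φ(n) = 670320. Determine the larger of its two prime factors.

φ(n) = (p−1)(q−1) = n − (p+q) + 1, so p + q = 671963 − 670320 + 1 = 1644.
p and q are the roots of t² − 1644t + 671963 = 0.
Discriminant: 1644² − 4·671963 = 2702736 − 2687852 = 14884; √14884 = 122.
q = (1644 − 122)/2 = 761, p = (1644 + 122)/2 = 883.
Check: 761 · 883 = 671963.

883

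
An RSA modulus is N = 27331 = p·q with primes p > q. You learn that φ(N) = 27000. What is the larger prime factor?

φ(n) = (p−1)(q−1) = n − (p+q) + 1, so p + q = 27331 − 27000 + 1 = 332.
p and q are the roots of t² − 332t + 27331 = 0.
Discriminant: 332² − 4·27331 = 110224 − 109324 = 900; √900 = 30.
q = (332 − 30)/2 = 151, p = (332 + 30)/2 = 181.
Check: 151 · 181 = 27331.

181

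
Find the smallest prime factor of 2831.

2831 is odd.
Digit sum 14, not divisible by 3.
Ends in 1: not divisible by 5.
7: 2831 = 7·404 + 3
11: 2831 = 11·257 + 4
13: 2831 = 13·217 + 10
17: 2831 = 17·166 + 9
19: 2831 = 19·149

19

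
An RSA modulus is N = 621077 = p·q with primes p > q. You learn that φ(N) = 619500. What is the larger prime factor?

φ(n) = (p−1)(q−1) = n − (p+q) + 1, so p + q = 621077 − 619500 + 1 = 1578.
p and q are the roots of t² − 1578t + 621077 = 0.
Discriminant: 1578² − 4·621077 = 2490084 − 2484308 = 5776; √5776 = 76.
q = (1578 − 76)/2 = 751, p = (1578 + 76)/2 = 827.
Check: 751 · 827 = 621077.

827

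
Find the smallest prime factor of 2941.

17

2941 is odd.
Digit sum 16, not divisible by 3.
Ends in 1: not divisible by 5.
7: 2941 = 7·420 + 1
11: 2941 = 11·267 + 4
13: 2941 = 13·226 + 3
17: 2941 = 17·173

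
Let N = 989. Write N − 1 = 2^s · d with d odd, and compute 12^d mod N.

989 − 1 = 988 = 2^2 · 247, so d = 247.
12^1 ≡ 12 (mod 989)
12^2 ≡ 12^2 = 144 ≡ 144 (mod 989)
12^4 ≡ 144^2 = 20736 ≡ 956 (mod 989)
12^8 ≡ 956^2 = 913936 ≡ 100 (mod 989)
12^16 ≡ 100^2 = 10000 ≡ 110 (mod 989)
12^32 ≡ 110^2 = 12100 ≡ 232 (mod 989)
12^64 ≡ 232^2 = 53824 ≡ 418 (mod 989)
12^128 ≡ 418^2 = 174724 ≡ 660 (mod 989)
247 = 128 + 64 + 32 + 16 + 4 + 2 + 1 in binary powers of 2.
So 12^247 ≡ 660 · 418 · 232 · 110 · 956 · 144 · 12 ≡ 363 (mod 989).
Squaring chain: 363 → 232; never reaches −1, so base 12 is a Miller–Rabin witness that 989 is composite.

363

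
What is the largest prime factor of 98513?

79

98513 = 29 · 3397
3397 = 43 · 79
79 is prime.
So 98513 = 29 · 43 · 79; the largest prime factor is 79.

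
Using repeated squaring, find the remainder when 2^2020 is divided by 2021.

2^1 ≡ 2 (mod 2021)
2^2 ≡ 2^2 = 4 ≡ 4 (mod 2021)
2^4 ≡ 4^2 = 16 ≡ 16 (mod 2021)
2^8 ≡ 16^2 = 256 ≡ 256 (mod 2021)
2^16 ≡ 256^2 = 65536 ≡ 864 (mod 2021)
2^32 ≡ 864^2 = 746496 ≡ 747 (mod 2021)
2^64 ≡ 747^2 = 558009 ≡ 213 (mod 2021)
2^128 ≡ 213^2 = 45369 ≡ 907 (mod 2021)
2^256 ≡ 907^2 = 822649 ≡ 102 (mod 2021)
2^512 ≡ 102^2 = 10404 ≡ 299 (mod 2021)
2^1024 ≡ 299^2 = 89401 ≡ 477 (mod 2021)
2020 = 1024 + 512 + 256 + 128 + 64 + 32 + 4 in binary powers of 2.
So 2^2020 ≡ 477 · 299 · 102 · 907 · 213 · 747 · 16 ≡ 661 (mod 2021).
Since 661 ≠ 1, base 2 is a Fermat witness: 2021 is composite.

661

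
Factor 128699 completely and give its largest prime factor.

128699 = 41 · 3139
3139 = 43 · 73
73 is prime.
So 128699 = 41 · 43 · 73; the largest prime factor is 73.

73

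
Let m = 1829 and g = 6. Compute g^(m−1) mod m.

1823

6^1 ≡ 6 (mod 1829)
6^2 ≡ 6^2 = 36 ≡ 36 (mod 1829)
6^4 ≡ 36^2 = 1296 ≡ 1296 (mod 1829)
6^8 ≡ 1296^2 = 1679616 ≡ 594 (mod 1829)
6^16 ≡ 594^2 = 352836 ≡ 1668 (mod 1829)
6^32 ≡ 1668^2 = 2782224 ≡ 315 (mod 1829)
6^64 ≡ 315^2 = 99225 ≡ 459 (mod 1829)
6^128 ≡ 459^2 = 210681 ≡ 346 (mod 1829)
6^256 ≡ 346^2 = 119716 ≡ 831 (mod 1829)
6^512 ≡ 831^2 = 690561 ≡ 1028 (mod 1829)
6^1024 ≡ 1028^2 = 1056784 ≡ 1451 (mod 1829)
1828 = 1024 + 512 + 256 + 32 + 4 in binary powers of 2.
So 6^1828 ≡ 1451 · 1028 · 831 · 315 · 1296 ≡ 1823 (mod 1829).
Since 1823 ≠ 1, base 6 is a Fermat witness: 1829 is composite.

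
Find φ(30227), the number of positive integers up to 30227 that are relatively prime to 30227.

Factor: 30227 = 167 · 181.
φ(30227) = (167−1) · (181−1) = 166 · 180 = 29880.

29880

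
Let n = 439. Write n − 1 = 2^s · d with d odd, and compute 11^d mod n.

1

439 − 1 = 438 = 2^1 · 219, so d = 219.
11^1 ≡ 11 (mod 439)
11^2 ≡ 11^2 = 121 ≡ 121 (mod 439)
11^4 ≡ 121^2 = 14641 ≡ 154 (mod 439)
11^8 ≡ 154^2 = 23716 ≡ 10 (mod 439)
11^16 ≡ 10^2 = 100 ≡ 100 (mod 439)
11^32 ≡ 100^2 = 10000 ≡ 342 (mod 439)
11^64 ≡ 342^2 = 116964 ≡ 190 (mod 439)
11^128 ≡ 190^2 = 36100 ≡ 102 (mod 439)
219 = 128 + 64 + 16 + 8 + 2 + 1 in binary powers of 2.
So 11^219 ≡ 102 · 190 · 100 · 10 · 121 · 11 ≡ 1 (mod 439).
Since 11^d ≡ 1 (mod 439), base 11 does not prove 439 composite.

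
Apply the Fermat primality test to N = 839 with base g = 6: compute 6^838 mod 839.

6^1 ≡ 6 (mod 839)
6^2 ≡ 6^2 = 36 ≡ 36 (mod 839)
6^4 ≡ 36^2 = 1296 ≡ 457 (mod 839)
6^8 ≡ 457^2 = 208849 ≡ 777 (mod 839)
6^16 ≡ 777^2 = 603729 ≡ 488 (mod 839)
6^32 ≡ 488^2 = 238144 ≡ 707 (mod 839)
6^64 ≡ 707^2 = 499849 ≡ 644 (mod 839)
6^128 ≡ 644^2 = 414736 ≡ 270 (mod 839)
6^256 ≡ 270^2 = 72900 ≡ 746 (mod 839)
6^512 ≡ 746^2 = 556516 ≡ 259 (mod 839)
838 = 512 + 256 + 64 + 4 + 2 in binary powers of 2.
So 6^838 ≡ 259 · 746 · 644 · 457 · 36 ≡ 1 (mod 839).
Since the result is 1, base 6 gives no evidence that 839 is composite.

1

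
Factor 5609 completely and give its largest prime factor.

79

5609 = 71 · 79
79 is prime.
So 5609 = 71 · 79; the largest prime factor is 79.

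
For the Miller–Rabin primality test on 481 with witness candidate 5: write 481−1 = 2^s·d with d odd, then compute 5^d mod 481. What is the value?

177

481 − 1 = 480 = 2^5 · 15, so d = 15.
5^1 ≡ 5 (mod 481)
5^2 ≡ 5^2 = 25 ≡ 25 (mod 481)
5^4 ≡ 25^2 = 625 ≡ 144 (mod 481)
5^8 ≡ 144^2 = 20736 ≡ 53 (mod 481)
15 = 8 + 4 + 2 + 1 in binary powers of 2.
So 5^15 ≡ 53 · 144 · 25 · 5 ≡ 177 (mod 481).
Squaring chain: 177 → 64 → 248 → 417 → 248; never reaches −1, so base 5 is a Miller–Rabin witness that 481 is composite.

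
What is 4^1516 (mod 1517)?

1144

4^1 ≡ 4 (mod 1517)
4^2 ≡ 4^2 = 16 ≡ 16 (mod 1517)
4^4 ≡ 16^2 = 256 ≡ 256 (mod 1517)
4^8 ≡ 256^2 = 65536 ≡ 305 (mod 1517)
4^16 ≡ 305^2 = 93025 ≡ 488 (mod 1517)
4^32 ≡ 488^2 = 238144 ≡ 1492 (mod 1517)
4^64 ≡ 1492^2 = 2226064 ≡ 625 (mod 1517)
4^128 ≡ 625^2 = 390625 ≡ 756 (mod 1517)
4^256 ≡ 756^2 = 571536 ≡ 1144 (mod 1517)
4^512 ≡ 1144^2 = 1308736 ≡ 1082 (mod 1517)
4^1024 ≡ 1082^2 = 1170724 ≡ 1117 (mod 1517)
1516 = 1024 + 256 + 128 + 64 + 32 + 8 + 4 in binary powers of 2.
So 4^1516 ≡ 1117 · 1144 · 756 · 625 · 1492 · 305 · 256 ≡ 1144 (mod 1517).
Since 1144 ≠ 1, base 4 is a Fermat witness: 1517 is composite.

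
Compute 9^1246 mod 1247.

552

9^1 ≡ 9 (mod 1247)
9^2 ≡ 9^2 = 81 ≡ 81 (mod 1247)
9^4 ≡ 81^2 = 6561 ≡ 326 (mod 1247)
9^8 ≡ 326^2 = 106276 ≡ 281 (mod 1247)
9^16 ≡ 281^2 = 78961 ≡ 400 (mod 1247)
9^32 ≡ 400^2 = 160000 ≡ 384 (mod 1247)
9^64 ≡ 384^2 = 147456 ≡ 310 (mod 1247)
9^128 ≡ 310^2 = 96100 ≡ 81 (mod 1247)
9^256 ≡ 81^2 = 6561 ≡ 326 (mod 1247)
9^512 ≡ 326^2 = 106276 ≡ 281 (mod 1247)
9^1024 ≡ 281^2 = 78961 ≡ 400 (mod 1247)
1246 = 1024 + 128 + 64 + 16 + 8 + 4 + 2 in binary powers of 2.
So 9^1246 ≡ 400 · 81 · 310 · 400 · 281 · 326 · 81 ≡ 552 (mod 1247).
Since 552 ≠ 1, base 9 is a Fermat witness: 1247 is composite.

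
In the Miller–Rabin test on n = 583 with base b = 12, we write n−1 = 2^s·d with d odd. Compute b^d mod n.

583 − 1 = 582 = 2^1 · 291, so d = 291.
12^1 ≡ 12 (mod 583)
12^2 ≡ 12^2 = 144 ≡ 144 (mod 583)
12^4 ≡ 144^2 = 20736 ≡ 331 (mod 583)
12^8 ≡ 331^2 = 109561 ≡ 540 (mod 583)
12^16 ≡ 540^2 = 291600 ≡ 100 (mod 583)
12^32 ≡ 100^2 = 10000 ≡ 89 (mod 583)
12^64 ≡ 89^2 = 7921 ≡ 342 (mod 583)
12^128 ≡ 342^2 = 116964 ≡ 364 (mod 583)
12^256 ≡ 364^2 = 132496 ≡ 155 (mod 583)
291 = 256 + 32 + 2 + 1 in binary powers of 2.
So 12^291 ≡ 155 · 89 · 144 · 12 ≡ 56 (mod 583).
Squaring chain: 56; never reaches −1, so base 12 is a Miller–Rabin witness that 583 is composite.

56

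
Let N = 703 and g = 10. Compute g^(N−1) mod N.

1

10^1 ≡ 10 (mod 703)
10^2 ≡ 10^2 = 100 ≡ 100 (mod 703)
10^4 ≡ 100^2 = 10000 ≡ 158 (mod 703)
10^8 ≡ 158^2 = 24964 ≡ 359 (mod 703)
10^16 ≡ 359^2 = 128881 ≡ 232 (mod 703)
10^32 ≡ 232^2 = 53824 ≡ 396 (mod 703)
10^64 ≡ 396^2 = 156816 ≡ 47 (mod 703)
10^128 ≡ 47^2 = 2209 ≡ 100 (mod 703)
10^256 ≡ 100^2 = 10000 ≡ 158 (mod 703)
10^512 ≡ 158^2 = 24964 ≡ 359 (mod 703)
702 = 512 + 128 + 32 + 16 + 8 + 4 + 2 in binary powers of 2.
So 10^702 ≡ 359 · 100 · 396 · 232 · 359 · 158 · 100 ≡ 1 (mod 703).
Since the result is 1, base 10 gives no evidence that 703 is composite.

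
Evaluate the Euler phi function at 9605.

7168

Factor: 9605 = 5 · 17 · 113.
φ(9605) = (5−1) · (17−1) · (113−1) = 4 · 16 · 112 = 7168.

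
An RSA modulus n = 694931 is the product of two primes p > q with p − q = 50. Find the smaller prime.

Since p = q + 50, we have 694931 = q(q + 50), so q² + 50q − 694931 = 0.
Discriminant: 50² + 4·694931 = 2500 + 2779724 = 2782224; √2782224 = 1668.
q = (−50 + 1668)/2 = 809, and p = q + 50 = 859.
Check: 809 · 859 = 694931.

809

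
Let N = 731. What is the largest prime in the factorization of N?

731 = 17 · 43
43 is prime.
So 731 = 17 · 43; the largest prime factor is 43.

43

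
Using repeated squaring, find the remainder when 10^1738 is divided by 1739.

1231

10^1 ≡ 10 (mod 1739)
10^2 ≡ 10^2 = 100 ≡ 100 (mod 1739)
10^4 ≡ 100^2 = 10000 ≡ 1305 (mod 1739)
10^8 ≡ 1305^2 = 1703025 ≡ 544 (mod 1739)
10^16 ≡ 544^2 = 295936 ≡ 306 (mod 1739)
10^32 ≡ 306^2 = 93636 ≡ 1469 (mod 1739)
10^64 ≡ 1469^2 = 2157961 ≡ 1601 (mod 1739)
10^128 ≡ 1601^2 = 2563201 ≡ 1654 (mod 1739)
10^256 ≡ 1654^2 = 2735716 ≡ 269 (mod 1739)
10^512 ≡ 269^2 = 72361 ≡ 1062 (mod 1739)
10^1024 ≡ 1062^2 = 1127844 ≡ 972 (mod 1739)
1738 = 1024 + 512 + 128 + 64 + 8 + 2 in binary powers of 2.
So 10^1738 ≡ 972 · 1062 · 1654 · 1601 · 544 · 100 ≡ 1231 (mod 1739).
Since 1231 ≠ 1, base 10 is a Fermat witness: 1739 is composite.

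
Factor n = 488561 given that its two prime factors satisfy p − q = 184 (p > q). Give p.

797

Since p = q + 184, we have 488561 = q(q + 184), so q² + 184q − 488561 = 0.
Discriminant: 184² + 4·488561 = 33856 + 1954244 = 1988100; √1988100 = 1410.
q = (−184 + 1410)/2 = 613, and p = q + 184 = 797.
Check: 613 · 797 = 488561.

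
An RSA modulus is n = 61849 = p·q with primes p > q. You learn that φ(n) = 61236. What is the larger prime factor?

487

φ(n) = (p−1)(q−1) = n − (p+q) + 1, so p + q = 61849 − 61236 + 1 = 614.
p and q are the roots of t² − 614t + 61849 = 0.
Discriminant: 614² − 4·61849 = 376996 − 247396 = 129600; √129600 = 360.
q = (614 − 360)/2 = 127, p = (614 + 360)/2 = 487.
Check: 127 · 487 = 61849.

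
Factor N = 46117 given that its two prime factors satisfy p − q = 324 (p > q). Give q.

Since p = q + 324, we have 46117 = q(q + 324), so q² + 324q − 46117 = 0.
Discriminant: 324² + 4·46117 = 104976 + 184468 = 289444; √289444 = 538.
q = (−324 + 538)/2 = 107, and p = q + 324 = 431.
Check: 107 · 431 = 46117.

107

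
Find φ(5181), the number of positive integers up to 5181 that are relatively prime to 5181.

Factor: 5181 = 3 · 11 · 157.
φ(5181) = (3−1) · (11−1) · (157−1) = 2 · 10 · 156 = 3120.

3120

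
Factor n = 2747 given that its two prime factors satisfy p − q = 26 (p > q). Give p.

67

Since p = q + 26, we have 2747 = q(q + 26), so q² + 26q − 2747 = 0.
Discriminant: 26² + 4·2747 = 676 + 10988 = 11664; √11664 = 108.
q = (−26 + 108)/2 = 41, and p = q + 26 = 67.
Check: 41 · 67 = 2747.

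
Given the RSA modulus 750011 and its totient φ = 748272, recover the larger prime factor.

φ(n) = (p−1)(q−1) = n − (p+q) + 1, so p + q = 750011 − 748272 + 1 = 1740.
p and q are the roots of t² − 1740t + 750011 = 0.
Discriminant: 1740² − 4·750011 = 3027600 − 3000044 = 27556; √27556 = 166.
q = (1740 − 166)/2 = 787, p = (1740 + 166)/2 = 953.
Check: 787 · 953 = 750011.

953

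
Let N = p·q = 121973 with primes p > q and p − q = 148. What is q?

283

Since p = q + 148, we have 121973 = q(q + 148), so q² + 148q − 121973 = 0.
Discriminant: 148² + 4·121973 = 21904 + 487892 = 509796; √509796 = 714.
q = (−148 + 714)/2 = 283, and p = q + 148 = 431.
Check: 283 · 431 = 121973.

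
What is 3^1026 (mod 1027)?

482

3^1 ≡ 3 (mod 1027)
3^2 ≡ 3^2 = 9 ≡ 9 (mod 1027)
3^4 ≡ 9^2 = 81 ≡ 81 (mod 1027)
3^8 ≡ 81^2 = 6561 ≡ 399 (mod 1027)
3^16 ≡ 399^2 = 159201 ≡ 16 (mod 1027)
3^32 ≡ 16^2 = 256 ≡ 256 (mod 1027)
3^64 ≡ 256^2 = 65536 ≡ 835 (mod 1027)
3^128 ≡ 835^2 = 697225 ≡ 919 (mod 1027)
3^256 ≡ 919^2 = 844561 ≡ 367 (mod 1027)
3^512 ≡ 367^2 = 134689 ≡ 152 (mod 1027)
3^1024 ≡ 152^2 = 23104 ≡ 510 (mod 1027)
1026 = 1024 + 2 in binary powers of 2.
So 3^1026 ≡ 510 · 9 ≡ 482 (mod 1027).
Since 482 ≠ 1, base 3 is a Fermat witness: 1027 is composite.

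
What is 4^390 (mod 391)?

288

4^1 ≡ 4 (mod 391)
4^2 ≡ 4^2 = 16 ≡ 16 (mod 391)
4^4 ≡ 16^2 = 256 ≡ 256 (mod 391)
4^8 ≡ 256^2 = 65536 ≡ 239 (mod 391)
4^16 ≡ 239^2 = 57121 ≡ 35 (mod 391)
4^32 ≡ 35^2 = 1225 ≡ 52 (mod 391)
4^64 ≡ 52^2 = 2704 ≡ 358 (mod 391)
4^128 ≡ 358^2 = 128164 ≡ 307 (mod 391)
4^256 ≡ 307^2 = 94249 ≡ 18 (mod 391)
390 = 256 + 128 + 4 + 2 in binary powers of 2.
So 4^390 ≡ 18 · 307 · 256 · 16 ≡ 288 (mod 391).
Since 288 ≠ 1, base 4 is a Fermat witness: 391 is composite.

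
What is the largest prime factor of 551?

29

551 = 19 · 29
29 is prime.
So 551 = 19 · 29; the largest prime factor is 29.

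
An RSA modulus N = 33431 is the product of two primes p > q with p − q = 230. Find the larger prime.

Since p = q + 230, we have 33431 = q(q + 230), so q² + 230q − 33431 = 0.
Discriminant: 230² + 4·33431 = 52900 + 133724 = 186624; √186624 = 432.
q = (−230 + 432)/2 = 101, and p = q + 230 = 331.
Check: 101 · 331 = 33431.

331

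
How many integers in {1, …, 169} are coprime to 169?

Factor: 169 = 13^2.
φ(169) = 13^1·(13−1) = 156.

156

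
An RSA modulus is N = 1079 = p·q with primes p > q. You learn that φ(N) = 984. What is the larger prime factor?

83

φ(n) = (p−1)(q−1) = n − (p+q) + 1, so p + q = 1079 − 984 + 1 = 96.
p and q are the roots of t² − 96t + 1079 = 0.
Discriminant: 96² − 4·1079 = 9216 − 4316 = 4900; √4900 = 70.
q = (96 − 70)/2 = 13, p = (96 + 70)/2 = 83.
Check: 13 · 83 = 1079.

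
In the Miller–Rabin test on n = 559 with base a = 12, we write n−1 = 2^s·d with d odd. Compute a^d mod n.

559 − 1 = 558 = 2^1 · 279, so d = 279.
12^1 ≡ 12 (mod 559)
12^2 ≡ 12^2 = 144 ≡ 144 (mod 559)
12^4 ≡ 144^2 = 20736 ≡ 53 (mod 559)
12^8 ≡ 53^2 = 2809 ≡ 14 (mod 559)
12^16 ≡ 14^2 = 196 ≡ 196 (mod 559)
12^32 ≡ 196^2 = 38416 ≡ 404 (mod 559)
12^64 ≡ 404^2 = 163216 ≡ 547 (mod 559)
12^128 ≡ 547^2 = 299209 ≡ 144 (mod 559)
12^256 ≡ 144^2 = 20736 ≡ 53 (mod 559)
279 = 256 + 16 + 4 + 2 + 1 in binary powers of 2.
So 12^279 ≡ 53 · 196 · 53 · 144 · 12 ≡ 194 (mod 559).
Squaring chain: 194; never reaches −1, so base 12 is a Miller–Rabin witness that 559 is composite.

194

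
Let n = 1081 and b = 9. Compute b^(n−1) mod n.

679

9^1 ≡ 9 (mod 1081)
9^2 ≡ 9^2 = 81 ≡ 81 (mod 1081)
9^4 ≡ 81^2 = 6561 ≡ 75 (mod 1081)
9^8 ≡ 75^2 = 5625 ≡ 220 (mod 1081)
9^16 ≡ 220^2 = 48400 ≡ 836 (mod 1081)
9^32 ≡ 836^2 = 698896 ≡ 570 (mod 1081)
9^64 ≡ 570^2 = 324900 ≡ 600 (mod 1081)
9^128 ≡ 600^2 = 360000 ≡ 27 (mod 1081)
9^256 ≡ 27^2 = 729 ≡ 729 (mod 1081)
9^512 ≡ 729^2 = 531441 ≡ 670 (mod 1081)
9^1024 ≡ 670^2 = 448900 ≡ 285 (mod 1081)
1080 = 1024 + 32 + 16 + 8 in binary powers of 2.
So 9^1080 ≡ 285 · 570 · 836 · 220 ≡ 679 (mod 1081).
Since 679 ≠ 1, base 9 is a Fermat witness: 1081 is composite.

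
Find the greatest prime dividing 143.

13

143 = 11 · 13
13 is prime.
So 143 = 11 · 13; the largest prime factor is 13.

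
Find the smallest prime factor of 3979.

3979 is odd.
Digit sum 28, not divisible by 3.
Ends in 9: not divisible by 5.
7: 3979 = 7·568 + 3
11: 3979 = 11·361 + 8
13: 3979 = 13·306 + 1
17: 3979 = 17·234 + 1
19: 3979 = 19·209 + 8
23: 3979 = 23·173

23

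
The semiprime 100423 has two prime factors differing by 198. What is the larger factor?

431

Since p = q + 198, we have 100423 = q(q + 198), so q² + 198q − 100423 = 0.
Discriminant: 198² + 4·100423 = 39204 + 401692 = 440896; √440896 = 664.
q = (−198 + 664)/2 = 233, and p = q + 198 = 431.
Check: 233 · 431 = 100423.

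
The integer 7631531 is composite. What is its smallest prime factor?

7631531 is odd.
Digit sum 26, not divisible by 3.
Ends in 1: not divisible by 5.
7: 7631531 = 7·1090218 + 5
11: 7631531 = 11·693775 + 6
13: 7631531 = 13·587040 + 11
17: 7631531 = 17·448913 + 10
19: 7631531 = 19·401659 + 10
23: 7631531 = 23·331805 + 16
29: 7631531 = 29·263156 + 7
31: 7631531 = 31·246178 + 13
37: 7631531 = 37·206257 + 22
41: 7631531 = 41·186134 + 37
43: 7631531 = 43·177477 + 20
47: 7631531 = 47·162373

47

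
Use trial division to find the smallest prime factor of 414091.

414091 is odd.
Digit sum 19, not divisible by 3.
Ends in 1: not divisible by 5.
7: 414091 = 7·59155 + 6
11: 414091 = 11·37644 + 7
13: 414091 = 13·31853 + 2
17: 414091 = 17·24358 + 5
19: 414091 = 19·21794 + 5
23: 414091 = 23·18003 + 22
29: 414091 = 29·14279

29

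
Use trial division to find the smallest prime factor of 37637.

61

37637 is odd.
Digit sum 26, not divisible by 3.
Ends in 7: not divisible by 5.
7: 37637 = 7·5376 + 5
11: 37637 = 11·3421 + 6
13: 37637 = 13·2895 + 2
17: 37637 = 17·2213 + 16
19: 37637 = 19·1980 + 17
23: 37637 = 23·1636 + 9
29: 37637 = 29·1297 + 24
31: 37637 = 31·1214 + 3
37: 37637 = 37·1017 + 8
41: 37637 = 41·917 + 40
43: 37637 = 43·875 + 12
47: 37637 = 47·800 + 37
53: 37637 = 53·710 + 7
59: 37637 = 59·637 + 54
61: 37637 = 61·617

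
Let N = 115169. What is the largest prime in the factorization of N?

115169 = 41 · 2809
2809 = 53 · 53
53 = 53 · 1
So 115169 = 41 · 53^2; the largest prime factor is 53.

53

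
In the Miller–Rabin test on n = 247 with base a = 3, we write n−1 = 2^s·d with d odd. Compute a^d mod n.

247 − 1 = 246 = 2^1 · 123, so d = 123.
3^1 ≡ 3 (mod 247)
3^2 ≡ 3^2 = 9 ≡ 9 (mod 247)
3^4 ≡ 9^2 = 81 ≡ 81 (mod 247)
3^8 ≡ 81^2 = 6561 ≡ 139 (mod 247)
3^16 ≡ 139^2 = 19321 ≡ 55 (mod 247)
3^32 ≡ 55^2 = 3025 ≡ 61 (mod 247)
3^64 ≡ 61^2 = 3721 ≡ 16 (mod 247)
123 = 64 + 32 + 16 + 8 + 2 + 1 in binary powers of 2.
So 3^123 ≡ 16 · 61 · 55 · 139 · 9 · 3 ≡ 183 (mod 247).
Squaring chain: 183; never reaches −1, so base 3 is a Miller–Rabin witness that 247 is composite.

183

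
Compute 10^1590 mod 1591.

704

10^1 ≡ 10 (mod 1591)
10^2 ≡ 10^2 = 100 ≡ 100 (mod 1591)
10^4 ≡ 100^2 = 10000 ≡ 454 (mod 1591)
10^8 ≡ 454^2 = 206116 ≡ 877 (mod 1591)
10^16 ≡ 877^2 = 769129 ≡ 676 (mod 1591)
10^32 ≡ 676^2 = 456976 ≡ 359 (mod 1591)
10^64 ≡ 359^2 = 128881 ≡ 10 (mod 1591)
10^128 ≡ 10^2 = 100 ≡ 100 (mod 1591)
10^256 ≡ 100^2 = 10000 ≡ 454 (mod 1591)
10^512 ≡ 454^2 = 206116 ≡ 877 (mod 1591)
10^1024 ≡ 877^2 = 769129 ≡ 676 (mod 1591)
1590 = 1024 + 512 + 32 + 16 + 4 + 2 in binary powers of 2.
So 10^1590 ≡ 676 · 877 · 359 · 676 · 454 · 100 ≡ 704 (mod 1591).
Since 704 ≠ 1, base 10 is a Fermat witness: 1591 is composite.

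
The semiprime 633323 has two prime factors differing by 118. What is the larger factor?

Since p = q + 118, we have 633323 = q(q + 118), so q² + 118q − 633323 = 0.
Discriminant: 118² + 4·633323 = 13924 + 2533292 = 2547216; √2547216 = 1596.
q = (−118 + 1596)/2 = 739, and p = q + 118 = 857.
Check: 739 · 857 = 633323.

857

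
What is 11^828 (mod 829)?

11^1 ≡ 11 (mod 829)
11^2 ≡ 11^2 = 121 ≡ 121 (mod 829)
11^4 ≡ 121^2 = 14641 ≡ 548 (mod 829)
11^8 ≡ 548^2 = 300304 ≡ 206 (mod 829)
11^16 ≡ 206^2 = 42436 ≡ 157 (mod 829)
11^32 ≡ 157^2 = 24649 ≡ 608 (mod 829)
11^64 ≡ 608^2 = 369664 ≡ 759 (mod 829)
11^128 ≡ 759^2 = 576081 ≡ 755 (mod 829)
11^256 ≡ 755^2 = 570025 ≡ 502 (mod 829)
11^512 ≡ 502^2 = 252004 ≡ 817 (mod 829)
828 = 512 + 256 + 32 + 16 + 8 + 4 in binary powers of 2.
So 11^828 ≡ 817 · 502 · 608 · 157 · 206 · 548 ≡ 1 (mod 829).
Since the result is 1, base 11 gives no evidence that 829 is composite.

1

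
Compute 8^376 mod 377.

8^1 ≡ 8 (mod 377)
8^2 ≡ 8^2 = 64 ≡ 64 (mod 377)
8^4 ≡ 64^2 = 4096 ≡ 326 (mod 377)
8^8 ≡ 326^2 = 106276 ≡ 339 (mod 377)
8^16 ≡ 339^2 = 114921 ≡ 313 (mod 377)
8^32 ≡ 313^2 = 97969 ≡ 326 (mod 377)
8^64 ≡ 326^2 = 106276 ≡ 339 (mod 377)
8^128 ≡ 339^2 = 114921 ≡ 313 (mod 377)
8^256 ≡ 313^2 = 97969 ≡ 326 (mod 377)
376 = 256 + 64 + 32 + 16 + 8 in binary powers of 2.
So 8^376 ≡ 326 · 339 · 326 · 313 · 339 ≡ 53 (mod 377).
Since 53 ≠ 1, base 8 is a Fermat witness: 377 is composite.

53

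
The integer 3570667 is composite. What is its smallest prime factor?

97

3570667 is odd.
Digit sum 34, not divisible by 3.
Ends in 7: not divisible by 5.
7: 3570667 = 7·510095 + 2
11: 3570667 = 11·324606 + 1
13: 3570667 = 13·274666 + 9
17: 3570667 = 17·210039 + 4
19: 3570667 = 19·187929 + 16
23: 3570667 = 23·155246 + 9
29: 3570667 = 29·123126 + 13
31: 3570667 = 31·115182 + 25
37: 3570667 = 37·96504 + 19
41: 3570667 = 41·87089 + 18
43: 3570667 = 43·83038 + 33
47: 3570667 = 47·75971 + 30
53: 3570667 = 53·67371 + 4
59: 3570667 = 59·60519 + 46
61: 3570667 = 61·58535 + 32
67: 3570667 = 67·53293 + 36
71: 3570667 = 71·50291 + 6
73: 3570667 = 73·48913 + 18
79: 3570667 = 79·45198 + 25
83: 3570667 = 83·43020 + 7
89: 3570667 = 89·40119 + 76
97: 3570667 = 97·36811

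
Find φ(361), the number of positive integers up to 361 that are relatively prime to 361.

342

Factor: 361 = 19^2.
φ(361) = 19^1·(19−1) = 342.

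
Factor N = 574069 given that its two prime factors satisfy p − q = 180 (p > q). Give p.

Since p = q + 180, we have 574069 = q(q + 180), so q² + 180q − 574069 = 0.
Discriminant: 180² + 4·574069 = 32400 + 2296276 = 2328676; √2328676 = 1526.
q = (−180 + 1526)/2 = 673, and p = q + 180 = 853.
Check: 673 · 853 = 574069.

853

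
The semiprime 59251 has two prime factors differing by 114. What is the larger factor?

Since p = q + 114, we have 59251 = q(q + 114), so q² + 114q − 59251 = 0.
Discriminant: 114² + 4·59251 = 12996 + 237004 = 250000; √250000 = 500.
q = (−114 + 500)/2 = 193, and p = q + 114 = 307.
Check: 193 · 307 = 59251.

307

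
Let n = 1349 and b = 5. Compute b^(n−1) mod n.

54

5^1 ≡ 5 (mod 1349)
5^2 ≡ 5^2 = 25 ≡ 25 (mod 1349)
5^4 ≡ 25^2 = 625 ≡ 625 (mod 1349)
5^8 ≡ 625^2 = 390625 ≡ 764 (mod 1349)
5^16 ≡ 764^2 = 583696 ≡ 928 (mod 1349)
5^32 ≡ 928^2 = 861184 ≡ 522 (mod 1349)
5^64 ≡ 522^2 = 272484 ≡ 1335 (mod 1349)
5^128 ≡ 1335^2 = 1782225 ≡ 196 (mod 1349)
5^256 ≡ 196^2 = 38416 ≡ 644 (mod 1349)
5^512 ≡ 644^2 = 414736 ≡ 593 (mod 1349)
5^1024 ≡ 593^2 = 351649 ≡ 909 (mod 1349)
1348 = 1024 + 256 + 64 + 4 in binary powers of 2.
So 5^1348 ≡ 909 · 644 · 1335 · 625 ≡ 54 (mod 1349).
Since 54 ≠ 1, base 5 is a Fermat witness: 1349 is composite.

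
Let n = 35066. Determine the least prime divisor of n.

35066 is even: 2 divides it.

2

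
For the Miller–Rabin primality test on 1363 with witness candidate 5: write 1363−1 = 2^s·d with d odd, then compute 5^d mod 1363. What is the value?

584

1363 − 1 = 1362 = 2^1 · 681, so d = 681.
5^1 ≡ 5 (mod 1363)
5^2 ≡ 5^2 = 25 ≡ 25 (mod 1363)
5^4 ≡ 25^2 = 625 ≡ 625 (mod 1363)
5^8 ≡ 625^2 = 390625 ≡ 807 (mod 1363)
5^16 ≡ 807^2 = 651249 ≡ 1098 (mod 1363)
5^32 ≡ 1098^2 = 1205604 ≡ 712 (mod 1363)
5^64 ≡ 712^2 = 506944 ≡ 1271 (mod 1363)
5^128 ≡ 1271^2 = 1615441 ≡ 286 (mod 1363)
5^256 ≡ 286^2 = 81796 ≡ 16 (mod 1363)
5^512 ≡ 16^2 = 256 ≡ 256 (mod 1363)
681 = 512 + 128 + 32 + 8 + 1 in binary powers of 2.
So 5^681 ≡ 256 · 286 · 712 · 807 · 5 ≡ 584 (mod 1363).
Squaring chain: 584; never reaches −1, so base 5 is a Miller–Rabin witness that 1363 is composite.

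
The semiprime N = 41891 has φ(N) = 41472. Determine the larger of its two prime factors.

257

φ(n) = (p−1)(q−1) = n − (p+q) + 1, so p + q = 41891 − 41472 + 1 = 420.
p and q are the roots of t² − 420t + 41891 = 0.
Discriminant: 420² − 4·41891 = 176400 − 167564 = 8836; √8836 = 94.
q = (420 − 94)/2 = 163, p = (420 + 94)/2 = 257.
Check: 163 · 257 = 41891.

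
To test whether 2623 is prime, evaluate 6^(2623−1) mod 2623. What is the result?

2237

6^1 ≡ 6 (mod 2623)
6^2 ≡ 6^2 = 36 ≡ 36 (mod 2623)
6^4 ≡ 36^2 = 1296 ≡ 1296 (mod 2623)
6^8 ≡ 1296^2 = 1679616 ≡ 896 (mod 2623)
6^16 ≡ 896^2 = 802816 ≡ 178 (mod 2623)
6^32 ≡ 178^2 = 31684 ≡ 208 (mod 2623)
6^64 ≡ 208^2 = 43264 ≡ 1296 (mod 2623)
6^128 ≡ 1296^2 = 1679616 ≡ 896 (mod 2623)
6^256 ≡ 896^2 = 802816 ≡ 178 (mod 2623)
6^512 ≡ 178^2 = 31684 ≡ 208 (mod 2623)
6^1024 ≡ 208^2 = 43264 ≡ 1296 (mod 2623)
6^2048 ≡ 1296^2 = 1679616 ≡ 896 (mod 2623)
2622 = 2048 + 512 + 32 + 16 + 8 + 4 + 2 in binary powers of 2.
So 6^2622 ≡ 896 · 208 · 208 · 178 · 896 · 1296 · 36 ≡ 2237 (mod 2623).
Since 2237 ≠ 1, base 6 is a Fermat witness: 2623 is composite.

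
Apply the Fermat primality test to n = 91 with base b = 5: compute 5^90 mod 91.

64

5^1 ≡ 5 (mod 91)
5^2 ≡ 5^2 = 25 ≡ 25 (mod 91)
5^4 ≡ 25^2 = 625 ≡ 79 (mod 91)
5^8 ≡ 79^2 = 6241 ≡ 53 (mod 91)
5^16 ≡ 53^2 = 2809 ≡ 79 (mod 91)
5^32 ≡ 79^2 = 6241 ≡ 53 (mod 91)
5^64 ≡ 53^2 = 2809 ≡ 79 (mod 91)
90 = 64 + 16 + 8 + 2 in binary powers of 2.
So 5^90 ≡ 79 · 79 · 53 · 25 ≡ 64 (mod 91).
Since 64 ≠ 1, base 5 is a Fermat witness: 91 is composite.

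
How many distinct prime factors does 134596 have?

5

134596 = 2^2 · 33649
33649 = 7 · 4807
4807 = 11 · 437
437 = 19 · 23
134596 = 2^2 · 7 · 11 · 19 · 23, which has 5 distinct prime factors.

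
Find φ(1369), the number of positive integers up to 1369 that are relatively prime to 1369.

Factor: 1369 = 37^2.
φ(1369) = 37^1·(37−1) = 1332.

1332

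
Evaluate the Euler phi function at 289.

272

Factor: 289 = 17^2.
φ(289) = 17^1·(17−1) = 272.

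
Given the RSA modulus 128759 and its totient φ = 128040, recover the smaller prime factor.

φ(n) = (p−1)(q−1) = n − (p+q) + 1, so p + q = 128759 − 128040 + 1 = 720.
p and q are the roots of t² − 720t + 128759 = 0.
Discriminant: 720² − 4·128759 = 518400 − 515036 = 3364; √3364 = 58.
q = (720 − 58)/2 = 331, p = (720 + 58)/2 = 389.
Check: 331 · 389 = 128759.

331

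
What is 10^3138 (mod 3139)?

2363

10^1 ≡ 10 (mod 3139)
10^2 ≡ 10^2 = 100 ≡ 100 (mod 3139)
10^4 ≡ 100^2 = 10000 ≡ 583 (mod 3139)
10^8 ≡ 583^2 = 339889 ≡ 877 (mod 3139)
10^16 ≡ 877^2 = 769129 ≡ 74 (mod 3139)
10^32 ≡ 74^2 = 5476 ≡ 2337 (mod 3139)
10^64 ≡ 2337^2 = 5461569 ≡ 2848 (mod 3139)
10^128 ≡ 2848^2 = 8111104 ≡ 3067 (mod 3139)
10^256 ≡ 3067^2 = 9406489 ≡ 2045 (mod 3139)
10^512 ≡ 2045^2 = 4182025 ≡ 877 (mod 3139)
10^1024 ≡ 877^2 = 769129 ≡ 74 (mod 3139)
10^2048 ≡ 74^2 = 5476 ≡ 2337 (mod 3139)
3138 = 2048 + 1024 + 64 + 2 in binary powers of 2.
So 10^3138 ≡ 2337 · 74 · 2848 · 100 ≡ 2363 (mod 3139).
Since 2363 ≠ 1, base 10 is a Fermat witness: 3139 is composite.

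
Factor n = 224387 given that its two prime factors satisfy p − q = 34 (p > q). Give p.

Since p = q + 34, we have 224387 = q(q + 34), so q² + 34q − 224387 = 0.
Discriminant: 34² + 4·224387 = 1156 + 897548 = 898704; √898704 = 948.
q = (−34 + 948)/2 = 457, and p = q + 34 = 491.
Check: 457 · 491 = 224387.

491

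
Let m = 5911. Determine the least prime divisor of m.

23

5911 is odd.
Digit sum 16, not divisible by 3.
Ends in 1: not divisible by 5.
7: 5911 = 7·844 + 3
11: 5911 = 11·537 + 4
13: 5911 = 13·454 + 9
17: 5911 = 17·347 + 12
19: 5911 = 19·311 + 2
23: 5911 = 23·257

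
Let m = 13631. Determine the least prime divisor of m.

43

13631 is odd.
Digit sum 14, not divisible by 3.
Ends in 1: not divisible by 5.
7: 13631 = 7·1947 + 2
11: 13631 = 11·1239 + 2
13: 13631 = 13·1048 + 7
17: 13631 = 17·801 + 14
19: 13631 = 19·717 + 8
23: 13631 = 23·592 + 15
29: 13631 = 29·470 + 1
31: 13631 = 31·439 + 22
37: 13631 = 37·368 + 15
41: 13631 = 41·332 + 19
43: 13631 = 43·317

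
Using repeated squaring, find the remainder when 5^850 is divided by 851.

818

5^1 ≡ 5 (mod 851)
5^2 ≡ 5^2 = 25 ≡ 25 (mod 851)
5^4 ≡ 25^2 = 625 ≡ 625 (mod 851)
5^8 ≡ 625^2 = 390625 ≡ 16 (mod 851)
5^16 ≡ 16^2 = 256 ≡ 256 (mod 851)
5^32 ≡ 256^2 = 65536 ≡ 9 (mod 851)
5^64 ≡ 9^2 = 81 ≡ 81 (mod 851)
5^128 ≡ 81^2 = 6561 ≡ 604 (mod 851)
5^256 ≡ 604^2 = 364816 ≡ 588 (mod 851)
5^512 ≡ 588^2 = 345744 ≡ 238 (mod 851)
850 = 512 + 256 + 64 + 16 + 2 in binary powers of 2.
So 5^850 ≡ 238 · 588 · 81 · 256 · 25 ≡ 818 (mod 851).
Since 818 ≠ 1, base 5 is a Fermat witness: 851 is composite.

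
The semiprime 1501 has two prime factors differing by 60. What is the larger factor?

Since p = q + 60, we have 1501 = q(q + 60), so q² + 60q − 1501 = 0.
Discriminant: 60² + 4·1501 = 3600 + 6004 = 9604; √9604 = 98.
q = (−60 + 98)/2 = 19, and p = q + 60 = 79.
Check: 19 · 79 = 1501.

79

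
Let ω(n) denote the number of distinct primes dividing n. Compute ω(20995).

4

20995 = 5 · 4199
4199 = 13 · 323
323 = 17 · 19
20995 = 5 · 13 · 17 · 19, which has 4 distinct prime factors.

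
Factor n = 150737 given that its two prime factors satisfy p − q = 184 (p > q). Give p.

491

Since p = q + 184, we have 150737 = q(q + 184), so q² + 184q − 150737 = 0.
Discriminant: 184² + 4·150737 = 33856 + 602948 = 636804; √636804 = 798.
q = (−184 + 798)/2 = 307, and p = q + 184 = 491.
Check: 307 · 491 = 150737.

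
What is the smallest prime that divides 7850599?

59

7850599 is odd.
Digit sum 43, not divisible by 3.
Ends in 9: not divisible by 5.
7: 7850599 = 7·1121514 + 1
11: 7850599 = 11·713690 + 9
13: 7850599 = 13·603892 + 3
17: 7850599 = 17·461799 + 16
19: 7850599 = 19·413189 + 8
23: 7850599 = 23·341330 + 9
29: 7850599 = 29·270710 + 9
31: 7850599 = 31·253245 + 4
37: 7850599 = 37·212178 + 13
41: 7850599 = 41·191478 + 1
43: 7850599 = 43·182572 + 3
47: 7850599 = 47·167034 + 1
53: 7850599 = 53·148124 + 27
59: 7850599 = 59·133061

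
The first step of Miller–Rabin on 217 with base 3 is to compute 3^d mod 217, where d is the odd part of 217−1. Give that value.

209

217 − 1 = 216 = 2^3 · 27, so d = 27.
3^1 ≡ 3 (mod 217)
3^2 ≡ 3^2 = 9 ≡ 9 (mod 217)
3^4 ≡ 9^2 = 81 ≡ 81 (mod 217)
3^8 ≡ 81^2 = 6561 ≡ 51 (mod 217)
3^16 ≡ 51^2 = 2601 ≡ 214 (mod 217)
27 = 16 + 8 + 2 + 1 in binary powers of 2.
So 3^27 ≡ 214 · 51 · 9 · 3 ≡ 209 (mod 217).
Squaring chain: 209 → 64 → 190; never reaches −1, so base 3 is a Miller–Rabin witness that 217 is composite.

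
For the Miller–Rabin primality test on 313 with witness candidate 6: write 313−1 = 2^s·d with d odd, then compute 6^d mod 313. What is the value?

313 − 1 = 312 = 2^3 · 39, so d = 39.
6^1 ≡ 6 (mod 313)
6^2 ≡ 6^2 = 36 ≡ 36 (mod 313)
6^4 ≡ 36^2 = 1296 ≡ 44 (mod 313)
6^8 ≡ 44^2 = 1936 ≡ 58 (mod 313)
6^16 ≡ 58^2 = 3364 ≡ 234 (mod 313)
6^32 ≡ 234^2 = 54756 ≡ 294 (mod 313)
39 = 32 + 4 + 2 + 1 in binary powers of 2.
So 6^39 ≡ 294 · 44 · 36 · 6 ≡ 25 (mod 313).
Squaring chain: 25 → 312 → 1; reaches −1, so base 6 does not prove 313 composite.

25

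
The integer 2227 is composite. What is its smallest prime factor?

17

2227 is odd.
Digit sum 13, not divisible by 3.
Ends in 7: not divisible by 5.
7: 2227 = 7·318 + 1
11: 2227 = 11·202 + 5
13: 2227 = 13·171 + 4
17: 2227 = 17·131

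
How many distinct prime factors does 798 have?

798 = 2 · 399
399 = 3 · 133
133 = 7 · 19
798 = 2 · 3 · 7 · 19, which has 4 distinct prime factors.

4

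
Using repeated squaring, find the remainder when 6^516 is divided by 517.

6^1 ≡ 6 (mod 517)
6^2 ≡ 6^2 = 36 ≡ 36 (mod 517)
6^4 ≡ 36^2 = 1296 ≡ 262 (mod 517)
6^8 ≡ 262^2 = 68644 ≡ 400 (mod 517)
6^16 ≡ 400^2 = 160000 ≡ 247 (mod 517)
6^32 ≡ 247^2 = 61009 ≡ 3 (mod 517)
6^64 ≡ 3^2 = 9 ≡ 9 (mod 517)
6^128 ≡ 9^2 = 81 ≡ 81 (mod 517)
6^256 ≡ 81^2 = 6561 ≡ 357 (mod 517)
6^512 ≡ 357^2 = 127449 ≡ 267 (mod 517)
516 = 512 + 4 in binary powers of 2.
So 6^516 ≡ 267 · 262 ≡ 159 (mod 517).
Since 159 ≠ 1, base 6 is a Fermat witness: 517 is composite.

159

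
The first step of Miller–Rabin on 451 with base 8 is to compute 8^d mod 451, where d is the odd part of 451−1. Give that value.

296

451 − 1 = 450 = 2^1 · 225, so d = 225.
8^1 ≡ 8 (mod 451)
8^2 ≡ 8^2 = 64 ≡ 64 (mod 451)
8^4 ≡ 64^2 = 4096 ≡ 37 (mod 451)
8^8 ≡ 37^2 = 1369 ≡ 16 (mod 451)
8^16 ≡ 16^2 = 256 ≡ 256 (mod 451)
8^32 ≡ 256^2 = 65536 ≡ 141 (mod 451)
8^64 ≡ 141^2 = 19881 ≡ 37 (mod 451)
8^128 ≡ 37^2 = 1369 ≡ 16 (mod 451)
225 = 128 + 64 + 32 + 1 in binary powers of 2.
So 8^225 ≡ 16 · 37 · 141 · 8 ≡ 296 (mod 451).
Squaring chain: 296; never reaches −1, so base 8 is a Miller–Rabin witness that 451 is composite.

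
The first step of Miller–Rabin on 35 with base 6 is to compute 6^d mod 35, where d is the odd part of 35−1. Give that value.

35 − 1 = 34 = 2^1 · 17, so d = 17.
6^1 ≡ 6 (mod 35)
6^2 ≡ 6^2 = 36 ≡ 1 (mod 35)
6^4 ≡ 1^2 = 1 ≡ 1 (mod 35)
6^8 ≡ 1^2 = 1 ≡ 1 (mod 35)
6^16 ≡ 1^2 = 1 ≡ 1 (mod 35)
17 = 16 + 1 in binary powers of 2.
So 6^17 ≡ 1 · 6 ≡ 6 (mod 35).
Squaring chain: 6; never reaches −1, so base 6 is a Miller–Rabin witness that 35 is composite.

6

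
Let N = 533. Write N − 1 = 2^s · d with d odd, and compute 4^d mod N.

433

533 − 1 = 532 = 2^2 · 133, so d = 133.
4^1 ≡ 4 (mod 533)
4^2 ≡ 4^2 = 16 ≡ 16 (mod 533)
4^4 ≡ 16^2 = 256 ≡ 256 (mod 533)
4^8 ≡ 256^2 = 65536 ≡ 510 (mod 533)
4^16 ≡ 510^2 = 260100 ≡ 529 (mod 533)
4^32 ≡ 529^2 = 279841 ≡ 16 (mod 533)
4^64 ≡ 16^2 = 256 ≡ 256 (mod 533)
4^128 ≡ 256^2 = 65536 ≡ 510 (mod 533)
133 = 128 + 4 + 1 in binary powers of 2.
So 4^133 ≡ 510 · 256 · 4 ≡ 433 (mod 533).
Squaring chain: 433 → 406; never reaches −1, so base 4 is a Miller–Rabin witness that 533 is composite.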